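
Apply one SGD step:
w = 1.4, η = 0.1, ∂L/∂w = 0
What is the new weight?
w_new = 1.4

w_new = w - η·∂L/∂w = 1.4 - 0.1×(0) = 1.4 - (0) = 1.4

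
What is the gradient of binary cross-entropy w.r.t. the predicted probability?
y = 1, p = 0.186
∂L/∂p = -5.376

∂L/∂p = -y/p + (1-y)/(1-p) = -1/0.186 + 0 = -5.376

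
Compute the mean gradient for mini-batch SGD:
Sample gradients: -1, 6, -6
Average gradient = -0.3333

Average = (1/3)(-1 + 6 + -6) = -1/3 = -0.3333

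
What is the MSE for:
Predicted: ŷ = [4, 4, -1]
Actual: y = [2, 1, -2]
MSE = 4.667

MSE = (1/3)((4-2)² + (4-1)² + (-1--2)²) = (1/3)(4 + 9 + 1) = 4.667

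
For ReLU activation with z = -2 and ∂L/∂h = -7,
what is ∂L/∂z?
∂L/∂z = 0

h = ReLU(-2) = 0
Since z < 0: ∂h/∂z = 0
∂L/∂z = ∂L/∂h · ∂h/∂z = -7 × 0 = 0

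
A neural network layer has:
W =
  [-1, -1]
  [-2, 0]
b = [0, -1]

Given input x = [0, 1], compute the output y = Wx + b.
y = [-1, -1]

Wx = [-1×0 + -1×1, -2×0 + 0×1]
   = [-1, 0]
y = Wx + b = [-1 + 0, 0 + -1] = [-1, -1]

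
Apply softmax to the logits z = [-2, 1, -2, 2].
p = [0.013, 0.2619, 0.013, 0.712]

exp(z) = [0.1353, 2.718, 0.1353, 7.389]
Sum = 10.38
p = [0.013, 0.2619, 0.013, 0.712]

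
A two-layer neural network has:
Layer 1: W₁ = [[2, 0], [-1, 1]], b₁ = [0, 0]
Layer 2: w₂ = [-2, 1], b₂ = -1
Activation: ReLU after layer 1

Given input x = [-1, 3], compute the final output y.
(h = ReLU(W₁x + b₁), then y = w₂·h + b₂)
y = 3

Layer 1 pre-activation: z₁ = [-2, 4]
After ReLU: h = [0, 4]
Layer 2 output: y = -2×0 + 1×4 + -1 = 3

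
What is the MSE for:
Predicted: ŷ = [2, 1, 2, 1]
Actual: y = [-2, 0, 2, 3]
MSE = 5.25

MSE = (1/4)((2--2)² + (1-0)² + (2-2)² + (1-3)²) = (1/4)(16 + 1 + 0 + 4) = 5.25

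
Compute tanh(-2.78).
-0.9923

tanh(-2.78) = (e^(-2.78) - e^(2.78))/(e^(-2.78) + e^(2.78)) = -0.9923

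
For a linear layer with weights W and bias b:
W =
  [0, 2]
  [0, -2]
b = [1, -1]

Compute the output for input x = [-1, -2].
y = [-3, 3]

Wx = [0×-1 + 2×-2, 0×-1 + -2×-2]
   = [-4, 4]
y = Wx + b = [-4 + 1, 4 + -1] = [-3, 3]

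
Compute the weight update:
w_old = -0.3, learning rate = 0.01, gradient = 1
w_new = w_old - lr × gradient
w_new = -0.31

w_new = w - η·∂L/∂w = -0.3 - 0.01×(1) = -0.3 - (0.01) = -0.31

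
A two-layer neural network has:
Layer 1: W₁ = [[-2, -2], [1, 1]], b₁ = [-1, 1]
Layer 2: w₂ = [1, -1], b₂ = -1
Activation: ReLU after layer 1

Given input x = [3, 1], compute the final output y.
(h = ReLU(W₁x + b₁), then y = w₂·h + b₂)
y = -6

Layer 1 pre-activation: z₁ = [-9, 5]
After ReLU: h = [0, 5]
Layer 2 output: y = 1×0 + -1×5 + -1 = -6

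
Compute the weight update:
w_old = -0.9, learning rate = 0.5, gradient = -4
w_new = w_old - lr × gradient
w_new = 1.1

w_new = w - η·∂L/∂w = -0.9 - 0.5×(-4) = -0.9 - (-2) = 1.1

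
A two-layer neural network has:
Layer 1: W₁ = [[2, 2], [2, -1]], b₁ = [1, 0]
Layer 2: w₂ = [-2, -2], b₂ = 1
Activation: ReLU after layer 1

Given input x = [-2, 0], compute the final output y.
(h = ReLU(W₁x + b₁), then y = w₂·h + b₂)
y = 1

Layer 1 pre-activation: z₁ = [-3, -4]
After ReLU: h = [0, 0]
Layer 2 output: y = -2×0 + -2×0 + 1 = 1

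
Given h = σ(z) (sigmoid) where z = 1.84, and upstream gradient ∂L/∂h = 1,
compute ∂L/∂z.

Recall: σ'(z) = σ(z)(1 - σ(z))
∂L/∂z = 0.1183

σ(1.84) = 0.8629
σ'(1.84) = σ(1.84)(1 - σ(1.84)) = 0.8629 × 0.1371 = 0.1183
∂L/∂z = ∂L/∂h · σ'(z) = 1 × 0.1183 = 0.1183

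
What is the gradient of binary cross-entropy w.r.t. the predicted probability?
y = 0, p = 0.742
∂L/∂p = 3.876

∂L/∂p = -y/p + (1-y)/(1-p) = 0 + 1/0.258 = 3.876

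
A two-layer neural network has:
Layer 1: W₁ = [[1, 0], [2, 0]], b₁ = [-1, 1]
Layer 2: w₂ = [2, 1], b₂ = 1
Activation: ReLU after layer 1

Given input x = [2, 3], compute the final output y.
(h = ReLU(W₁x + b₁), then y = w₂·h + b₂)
y = 8

Layer 1 pre-activation: z₁ = [1, 5]
After ReLU: h = [1, 5]
Layer 2 output: y = 2×1 + 1×5 + 1 = 8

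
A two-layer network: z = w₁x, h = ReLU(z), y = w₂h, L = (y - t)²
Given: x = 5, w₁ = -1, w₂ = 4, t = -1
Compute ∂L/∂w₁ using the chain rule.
∂L/∂w₁ = 0

Forward pass:
z = w₁x = -1×5 = -5
h = ReLU(-5) = 0
y = w₂h = 4×0 = 0

Backward pass:
∂L/∂y = 2(y - t) = 2(0 - -1) = 2
∂y/∂h = w₂ = 4
∂h/∂z = 0 (ReLU derivative)
∂z/∂w₁ = x = 5

∂L/∂w₁ = 2 × 4 × 0 × 5 = 0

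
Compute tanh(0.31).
0.3004

tanh(0.31) = (e^(0.31) - e^(-0.31))/(e^(0.31) + e^(-0.31)) = 0.3004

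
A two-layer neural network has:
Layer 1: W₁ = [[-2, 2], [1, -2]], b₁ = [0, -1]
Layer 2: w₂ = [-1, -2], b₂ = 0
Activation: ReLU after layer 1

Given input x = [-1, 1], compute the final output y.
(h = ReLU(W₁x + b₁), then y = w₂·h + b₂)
y = -4

Layer 1 pre-activation: z₁ = [4, -4]
After ReLU: h = [4, 0]
Layer 2 output: y = -1×4 + -2×0 + 0 = -4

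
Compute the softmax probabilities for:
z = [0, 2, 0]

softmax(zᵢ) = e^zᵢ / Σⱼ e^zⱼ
p = [0.1065, 0.787, 0.1065]

exp(z) = [1, 7.389, 1]
Sum = 9.389
p = [0.1065, 0.787, 0.1065]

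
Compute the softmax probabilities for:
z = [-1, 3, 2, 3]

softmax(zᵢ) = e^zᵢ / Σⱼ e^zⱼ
p = [0.0077, 0.4191, 0.1542, 0.4191]

exp(z) = [0.3679, 20.09, 7.389, 20.09]
Sum = 47.93
p = [0.0077, 0.4191, 0.1542, 0.4191]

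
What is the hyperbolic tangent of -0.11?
-0.1096

tanh(-0.11) = (e^(-0.11) - e^(0.11))/(e^(-0.11) + e^(0.11)) = -0.1096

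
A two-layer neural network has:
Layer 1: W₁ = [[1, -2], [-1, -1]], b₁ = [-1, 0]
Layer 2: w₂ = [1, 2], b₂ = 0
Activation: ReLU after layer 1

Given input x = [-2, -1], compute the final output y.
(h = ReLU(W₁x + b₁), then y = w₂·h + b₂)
y = 6

Layer 1 pre-activation: z₁ = [-1, 3]
After ReLU: h = [0, 3]
Layer 2 output: y = 1×0 + 2×3 + 0 = 6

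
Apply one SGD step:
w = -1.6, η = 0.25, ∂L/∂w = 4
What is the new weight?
w_new = -2.6

w_new = w - η·∂L/∂w = -1.6 - 0.25×(4) = -1.6 - (1) = -2.6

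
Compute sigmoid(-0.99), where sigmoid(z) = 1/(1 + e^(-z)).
0.2709

sigmoid(-0.99) = 1/(1 + e^(0.99)) = 1/(1 + 2.691) = 0.2709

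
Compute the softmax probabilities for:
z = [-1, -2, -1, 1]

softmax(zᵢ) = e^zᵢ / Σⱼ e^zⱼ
p = [0.1025, 0.0377, 0.1025, 0.7573]

exp(z) = [0.3679, 0.1353, 0.3679, 2.718]
Sum = 3.589
p = [0.1025, 0.0377, 0.1025, 0.7573]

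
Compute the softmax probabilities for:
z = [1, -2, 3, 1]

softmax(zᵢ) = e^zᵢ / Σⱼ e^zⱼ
p = [0.1059, 0.0053, 0.7828, 0.1059]

exp(z) = [2.718, 0.1353, 20.09, 2.718]
Sum = 25.66
p = [0.1059, 0.0053, 0.7828, 0.1059]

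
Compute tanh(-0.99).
-0.7574

tanh(-0.99) = (e^(-0.99) - e^(0.99))/(e^(-0.99) + e^(0.99)) = -0.7574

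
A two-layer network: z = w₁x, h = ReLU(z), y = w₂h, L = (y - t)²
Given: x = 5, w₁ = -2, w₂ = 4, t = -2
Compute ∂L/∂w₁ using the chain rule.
∂L/∂w₁ = 0

Forward pass:
z = w₁x = -2×5 = -10
h = ReLU(-10) = 0
y = w₂h = 4×0 = 0

Backward pass:
∂L/∂y = 2(y - t) = 2(0 - -2) = 4
∂y/∂h = w₂ = 4
∂h/∂z = 0 (ReLU derivative)
∂z/∂w₁ = x = 5

∂L/∂w₁ = 4 × 4 × 0 × 5 = 0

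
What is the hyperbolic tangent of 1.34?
0.8717

tanh(1.34) = (e^(1.34) - e^(-1.34))/(e^(1.34) + e^(-1.34)) = 0.8717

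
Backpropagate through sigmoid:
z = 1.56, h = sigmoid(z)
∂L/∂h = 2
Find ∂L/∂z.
∂L/∂z = 0.287

σ(1.56) = 0.8264
σ'(1.56) = σ(1.56)(1 - σ(1.56)) = 0.8264 × 0.1736 = 0.1435
∂L/∂z = ∂L/∂h · σ'(z) = 2 × 0.1435 = 0.287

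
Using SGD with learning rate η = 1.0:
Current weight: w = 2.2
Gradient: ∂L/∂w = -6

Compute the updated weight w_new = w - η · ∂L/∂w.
w_new = 8.2

w_new = w - η·∂L/∂w = 2.2 - 1.0×(-6) = 2.2 - (-6) = 8.2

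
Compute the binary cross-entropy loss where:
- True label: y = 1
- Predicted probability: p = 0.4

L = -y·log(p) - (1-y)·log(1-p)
L = 0.9163

L = -1·log(0.4) - 0·log(0.6) = -log(0.4) = 0.9163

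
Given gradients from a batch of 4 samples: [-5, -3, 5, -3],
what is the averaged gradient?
Average gradient = -1.5

Average = (1/4)(-5 + -3 + 5 + -3) = -6/4 = -1.5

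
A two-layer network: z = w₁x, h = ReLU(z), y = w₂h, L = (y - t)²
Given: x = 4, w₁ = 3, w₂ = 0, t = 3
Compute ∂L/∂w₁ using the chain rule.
∂L/∂w₁ = 0

Forward pass:
z = w₁x = 3×4 = 12
h = ReLU(12) = 12
y = w₂h = 0×12 = 0

Backward pass:
∂L/∂y = 2(y - t) = 2(0 - 3) = -6
∂y/∂h = w₂ = 0
∂h/∂z = 1 (ReLU derivative)
∂z/∂w₁ = x = 4

∂L/∂w₁ = -6 × 0 × 1 × 4 = 0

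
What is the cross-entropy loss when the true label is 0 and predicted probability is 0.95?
L = 2.996

L = -0·log(0.95) - 1·log(0.05) = -log(0.05) = 2.996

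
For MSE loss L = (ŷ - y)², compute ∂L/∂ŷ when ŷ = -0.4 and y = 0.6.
∂L/∂ŷ = -2.0

∂L/∂ŷ = 2(ŷ - y) = 2(-0.4 - 0.6) = 2(-1.0) = -2.0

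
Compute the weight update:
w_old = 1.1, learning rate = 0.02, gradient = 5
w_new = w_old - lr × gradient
w_new = 1

w_new = w - η·∂L/∂w = 1.1 - 0.02×(5) = 1.1 - (0.1) = 1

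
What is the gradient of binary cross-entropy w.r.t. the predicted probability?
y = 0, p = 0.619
∂L/∂p = 2.625

∂L/∂p = -y/p + (1-y)/(1-p) = 0 + 1/0.381 = 2.625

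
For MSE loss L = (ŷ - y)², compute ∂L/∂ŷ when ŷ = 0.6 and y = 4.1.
∂L/∂ŷ = -7.0

∂L/∂ŷ = 2(ŷ - y) = 2(0.6 - 4.1) = 2(-3.5) = -7.0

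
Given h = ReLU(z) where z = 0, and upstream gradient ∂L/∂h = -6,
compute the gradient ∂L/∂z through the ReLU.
∂L/∂z = 0

h = ReLU(0) = 0
At z = 0: ∂h/∂z = 0 (by convention)
∂L/∂z = ∂L/∂h · ∂h/∂z = -6 × 0 = 0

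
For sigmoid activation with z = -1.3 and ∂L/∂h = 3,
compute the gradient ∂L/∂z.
∂L/∂z = 0.5049

σ(-1.3) = 0.2142
σ'(-1.3) = σ(-1.3)(1 - σ(-1.3)) = 0.2142 × 0.7858 = 0.1683
∂L/∂z = ∂L/∂h · σ'(z) = 3 × 0.1683 = 0.5049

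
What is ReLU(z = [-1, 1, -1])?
h = [0, 1, 0]

ReLU applied element-wise: max(0,-1)=0, max(0,1)=1, max(0,-1)=0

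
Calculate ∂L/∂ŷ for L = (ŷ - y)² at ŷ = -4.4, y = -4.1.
∂L/∂ŷ = -0.6

∂L/∂ŷ = 2(ŷ - y) = 2(-4.4 - -4.1) = 2(-0.3) = -0.6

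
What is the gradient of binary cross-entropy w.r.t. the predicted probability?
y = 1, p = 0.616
∂L/∂p = -1.623

∂L/∂p = -y/p + (1-y)/(1-p) = -1/0.616 + 0 = -1.623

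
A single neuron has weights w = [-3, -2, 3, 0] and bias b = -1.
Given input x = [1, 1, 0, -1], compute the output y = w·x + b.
y = -6

y = (-3)(1) + (-2)(1) + (3)(0) + (0)(-1) + -1 = -6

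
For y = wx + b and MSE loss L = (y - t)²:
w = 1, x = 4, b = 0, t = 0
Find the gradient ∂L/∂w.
∂L/∂w = 32

y = wx + b = (1)(4) + 0 = 4
∂L/∂y = 2(y - t) = 2(4 - 0) = 8
∂y/∂w = x = 4
∂L/∂w = ∂L/∂y · ∂y/∂w = 8 × 4 = 32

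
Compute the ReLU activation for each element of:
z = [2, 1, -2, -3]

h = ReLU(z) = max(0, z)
h = [2, 1, 0, 0]

ReLU applied element-wise: max(0,2)=2, max(0,1)=1, max(0,-2)=0, max(0,-3)=0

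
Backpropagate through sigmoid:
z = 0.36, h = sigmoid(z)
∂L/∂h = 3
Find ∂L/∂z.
∂L/∂z = 0.7262

σ(0.36) = 0.589
σ'(0.36) = σ(0.36)(1 - σ(0.36)) = 0.589 × 0.411 = 0.2421
∂L/∂z = ∂L/∂h · σ'(z) = 3 × 0.2421 = 0.7262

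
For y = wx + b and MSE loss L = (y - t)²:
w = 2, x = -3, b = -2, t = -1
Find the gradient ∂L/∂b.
∂L/∂b = -14

y = wx + b = (2)(-3) + -2 = -8
∂L/∂y = 2(y - t) = 2(-8 - -1) = -14
∂y/∂b = 1
∂L/∂b = ∂L/∂y · ∂y/∂b = -14 × 1 = -14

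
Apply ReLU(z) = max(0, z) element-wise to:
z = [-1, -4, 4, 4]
h = [0, 0, 4, 4]

ReLU applied element-wise: max(0,-1)=0, max(0,-4)=0, max(0,4)=4, max(0,4)=4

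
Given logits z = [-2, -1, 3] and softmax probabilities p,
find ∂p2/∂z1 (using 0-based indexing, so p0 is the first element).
∂p2/∂z1 = -0.01743

p = softmax(z) = [0.006573, 0.01787, 0.9756]
p2 = 0.9756, p1 = 0.01787

∂p2/∂z1 = -p2 × p1 = -0.9756 × 0.01787 = -0.01743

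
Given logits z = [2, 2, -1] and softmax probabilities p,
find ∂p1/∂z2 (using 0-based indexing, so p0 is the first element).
∂p1/∂z2 = -0.01185

p = softmax(z) = [0.4879, 0.4879, 0.02429]
p1 = 0.4879, p2 = 0.02429

∂p1/∂z2 = -p1 × p2 = -0.4879 × 0.02429 = -0.01185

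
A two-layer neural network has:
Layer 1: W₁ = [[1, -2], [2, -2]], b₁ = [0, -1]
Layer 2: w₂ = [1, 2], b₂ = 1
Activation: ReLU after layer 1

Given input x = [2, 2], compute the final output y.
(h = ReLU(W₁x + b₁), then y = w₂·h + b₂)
y = 1

Layer 1 pre-activation: z₁ = [-2, -1]
After ReLU: h = [0, 0]
Layer 2 output: y = 1×0 + 2×0 + 1 = 1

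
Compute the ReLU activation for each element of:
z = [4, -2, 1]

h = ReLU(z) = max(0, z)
h = [4, 0, 1]

ReLU applied element-wise: max(0,4)=4, max(0,-2)=0, max(0,1)=1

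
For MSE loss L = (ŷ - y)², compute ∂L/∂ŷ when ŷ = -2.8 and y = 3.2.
∂L/∂ŷ = -12.0

∂L/∂ŷ = 2(ŷ - y) = 2(-2.8 - 3.2) = 2(-6.0) = -12.0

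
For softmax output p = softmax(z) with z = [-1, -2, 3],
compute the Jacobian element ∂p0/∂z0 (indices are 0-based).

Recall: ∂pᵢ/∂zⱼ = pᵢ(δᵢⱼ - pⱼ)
∂p0/∂z0 = 0.01755

p = softmax(z) = [0.01787, 0.006573, 0.9756]
p0 = 0.01787

∂p0/∂z0 = p0(1 - p0) = 0.01787 × (1 - 0.01787) = 0.01755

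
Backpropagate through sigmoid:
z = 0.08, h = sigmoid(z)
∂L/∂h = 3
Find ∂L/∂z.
∂L/∂z = 0.7488

σ(0.08) = 0.52
σ'(0.08) = σ(0.08)(1 - σ(0.08)) = 0.52 × 0.48 = 0.2496
∂L/∂z = ∂L/∂h · σ'(z) = 3 × 0.2496 = 0.7488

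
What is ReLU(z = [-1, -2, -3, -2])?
h = [0, 0, 0, 0]

ReLU applied element-wise: max(0,-1)=0, max(0,-2)=0, max(0,-3)=0, max(0,-2)=0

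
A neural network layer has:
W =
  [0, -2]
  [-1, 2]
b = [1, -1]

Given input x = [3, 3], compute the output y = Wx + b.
y = [-5, 2]

Wx = [0×3 + -2×3, -1×3 + 2×3]
   = [-6, 3]
y = Wx + b = [-6 + 1, 3 + -1] = [-5, 2]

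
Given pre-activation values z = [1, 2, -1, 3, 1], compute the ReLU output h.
h = [1, 2, 0, 3, 1]

ReLU applied element-wise: max(0,1)=1, max(0,2)=2, max(0,-1)=0, max(0,3)=3, max(0,1)=1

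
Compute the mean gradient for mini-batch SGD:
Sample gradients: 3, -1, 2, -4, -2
Average gradient = -0.4

Average = (1/5)(3 + -1 + 2 + -4 + -2) = -2/5 = -0.4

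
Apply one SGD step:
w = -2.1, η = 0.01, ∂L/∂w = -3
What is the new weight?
w_new = -2.07

w_new = w - η·∂L/∂w = -2.1 - 0.01×(-3) = -2.1 - (-0.03) = -2.07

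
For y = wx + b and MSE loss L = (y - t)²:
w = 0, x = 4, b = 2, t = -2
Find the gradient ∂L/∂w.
∂L/∂w = 32

y = wx + b = (0)(4) + 2 = 2
∂L/∂y = 2(y - t) = 2(2 - -2) = 8
∂y/∂w = x = 4
∂L/∂w = ∂L/∂y · ∂y/∂w = 8 × 4 = 32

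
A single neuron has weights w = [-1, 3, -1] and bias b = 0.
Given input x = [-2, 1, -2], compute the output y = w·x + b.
y = 7

y = (-1)(-2) + (3)(1) + (-1)(-2) + 0 = 7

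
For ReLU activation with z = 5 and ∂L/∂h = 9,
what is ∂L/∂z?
∂L/∂z = 9

h = ReLU(5) = 5
Since z > 0: ∂h/∂z = 1
∂L/∂z = ∂L/∂h · ∂h/∂z = 9 × 1 = 9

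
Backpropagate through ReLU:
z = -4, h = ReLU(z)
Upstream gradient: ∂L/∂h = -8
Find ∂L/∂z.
∂L/∂z = 0

h = ReLU(-4) = 0
Since z < 0: ∂h/∂z = 0
∂L/∂z = ∂L/∂h · ∂h/∂z = -8 × 0 = 0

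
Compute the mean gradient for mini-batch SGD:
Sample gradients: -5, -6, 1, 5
Average gradient = -1.25

Average = (1/4)(-5 + -6 + 1 + 5) = -5/4 = -1.25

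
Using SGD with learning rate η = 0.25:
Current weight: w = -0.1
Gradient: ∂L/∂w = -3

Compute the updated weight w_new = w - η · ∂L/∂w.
w_new = 0.65

w_new = w - η·∂L/∂w = -0.1 - 0.25×(-3) = -0.1 - (-0.75) = 0.65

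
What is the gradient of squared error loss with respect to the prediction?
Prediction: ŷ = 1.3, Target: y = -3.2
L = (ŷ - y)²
∂L/∂ŷ = 9.0

∂L/∂ŷ = 2(ŷ - y) = 2(1.3 - -3.2) = 2(4.5) = 9.0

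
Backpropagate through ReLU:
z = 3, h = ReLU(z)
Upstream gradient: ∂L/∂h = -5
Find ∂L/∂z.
∂L/∂z = -5

h = ReLU(3) = 3
Since z > 0: ∂h/∂z = 1
∂L/∂z = ∂L/∂h · ∂h/∂z = -5 × 1 = -5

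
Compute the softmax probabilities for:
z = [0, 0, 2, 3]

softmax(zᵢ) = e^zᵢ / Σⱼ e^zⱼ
p = [0.0339, 0.0339, 0.2507, 0.6815]

exp(z) = [1, 1, 7.389, 20.09]
Sum = 29.47
p = [0.0339, 0.0339, 0.2507, 0.6815]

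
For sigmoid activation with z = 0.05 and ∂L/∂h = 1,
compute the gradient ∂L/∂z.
∂L/∂z = 0.2498

σ(0.05) = 0.5125
σ'(0.05) = σ(0.05)(1 - σ(0.05)) = 0.5125 × 0.4875 = 0.2498
∂L/∂z = ∂L/∂h · σ'(z) = 1 × 0.2498 = 0.2498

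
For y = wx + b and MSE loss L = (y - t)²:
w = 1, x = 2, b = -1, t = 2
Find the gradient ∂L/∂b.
∂L/∂b = -2

y = wx + b = (1)(2) + -1 = 1
∂L/∂y = 2(y - t) = 2(1 - 2) = -2
∂y/∂b = 1
∂L/∂b = ∂L/∂y · ∂y/∂b = -2 × 1 = -2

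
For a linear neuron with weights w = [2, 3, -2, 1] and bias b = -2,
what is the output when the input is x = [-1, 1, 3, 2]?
y = -5

y = (2)(-1) + (3)(1) + (-2)(3) + (1)(2) + -2 = -5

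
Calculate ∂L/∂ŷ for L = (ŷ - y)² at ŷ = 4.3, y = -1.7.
∂L/∂ŷ = 12.0

∂L/∂ŷ = 2(ŷ - y) = 2(4.3 - -1.7) = 2(6.0) = 12.0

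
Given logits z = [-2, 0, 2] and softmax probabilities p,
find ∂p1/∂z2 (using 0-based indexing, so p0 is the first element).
∂p1/∂z2 = -0.1017

p = softmax(z) = [0.01588, 0.1173, 0.8668]
p1 = 0.1173, p2 = 0.8668

∂p1/∂z2 = -p1 × p2 = -0.1173 × 0.8668 = -0.1017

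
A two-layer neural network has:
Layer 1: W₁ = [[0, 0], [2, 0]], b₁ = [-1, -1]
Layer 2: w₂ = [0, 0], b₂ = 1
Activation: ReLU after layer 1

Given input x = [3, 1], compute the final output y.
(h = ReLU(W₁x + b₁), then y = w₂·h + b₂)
y = 1

Layer 1 pre-activation: z₁ = [-1, 5]
After ReLU: h = [0, 5]
Layer 2 output: y = 0×0 + 0×5 + 1 = 1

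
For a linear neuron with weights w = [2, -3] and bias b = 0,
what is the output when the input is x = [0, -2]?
y = 6

y = (2)(0) + (-3)(-2) + 0 = 6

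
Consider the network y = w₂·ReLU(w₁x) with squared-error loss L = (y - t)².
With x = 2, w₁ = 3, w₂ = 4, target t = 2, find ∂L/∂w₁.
∂L/∂w₁ = 352

Forward pass:
z = w₁x = 3×2 = 6
h = ReLU(6) = 6
y = w₂h = 4×6 = 24

Backward pass:
∂L/∂y = 2(y - t) = 2(24 - 2) = 44
∂y/∂h = w₂ = 4
∂h/∂z = 1 (ReLU derivative)
∂z/∂w₁ = x = 2

∂L/∂w₁ = 44 × 4 × 1 × 2 = 352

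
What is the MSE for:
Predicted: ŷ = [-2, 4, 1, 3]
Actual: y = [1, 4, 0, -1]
MSE = 6.5

MSE = (1/4)((-2-1)² + (4-4)² + (1-0)² + (3--1)²) = (1/4)(9 + 0 + 1 + 16) = 6.5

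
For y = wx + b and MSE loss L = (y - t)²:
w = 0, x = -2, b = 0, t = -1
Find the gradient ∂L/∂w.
∂L/∂w = -4

y = wx + b = (0)(-2) + 0 = 0
∂L/∂y = 2(y - t) = 2(0 - -1) = 2
∂y/∂w = x = -2
∂L/∂w = ∂L/∂y · ∂y/∂w = 2 × -2 = -4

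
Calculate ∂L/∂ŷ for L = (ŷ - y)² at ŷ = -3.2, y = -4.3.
∂L/∂ŷ = 2.2

∂L/∂ŷ = 2(ŷ - y) = 2(-3.2 - -4.3) = 2(1.1) = 2.2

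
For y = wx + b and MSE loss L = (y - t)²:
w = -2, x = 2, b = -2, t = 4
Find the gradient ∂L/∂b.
∂L/∂b = -20

y = wx + b = (-2)(2) + -2 = -6
∂L/∂y = 2(y - t) = 2(-6 - 4) = -20
∂y/∂b = 1
∂L/∂b = ∂L/∂y · ∂y/∂b = -20 × 1 = -20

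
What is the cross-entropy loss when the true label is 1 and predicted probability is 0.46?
L = 0.7765

L = -1·log(0.46) - 0·log(0.54) = -log(0.46) = 0.7765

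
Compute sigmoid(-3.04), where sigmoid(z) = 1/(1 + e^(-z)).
0.04565

sigmoid(-3.04) = 1/(1 + e^(3.04)) = 1/(1 + 20.91) = 0.04565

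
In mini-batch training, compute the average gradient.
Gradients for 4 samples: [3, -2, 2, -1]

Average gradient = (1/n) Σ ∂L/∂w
Average gradient = 0.5

Average = (1/4)(3 + -2 + 2 + -1) = 2/4 = 0.5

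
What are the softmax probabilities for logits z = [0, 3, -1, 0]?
p = [0.0445, 0.8945, 0.0164, 0.0445]

exp(z) = [1, 20.09, 0.3679, 1]
Sum = 22.45
p = [0.0445, 0.8945, 0.0164, 0.0445]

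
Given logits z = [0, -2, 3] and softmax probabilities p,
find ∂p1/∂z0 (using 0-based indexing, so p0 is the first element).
∂p1/∂z0 = -0.0003005

p = softmax(z) = [0.04712, 0.006377, 0.9465]
p1 = 0.006377, p0 = 0.04712

∂p1/∂z0 = -p1 × p0 = -0.006377 × 0.04712 = -0.0003005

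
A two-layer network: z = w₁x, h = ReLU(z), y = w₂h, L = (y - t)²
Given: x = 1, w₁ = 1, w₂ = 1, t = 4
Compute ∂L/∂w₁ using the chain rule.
∂L/∂w₁ = -6

Forward pass:
z = w₁x = 1×1 = 1
h = ReLU(1) = 1
y = w₂h = 1×1 = 1

Backward pass:
∂L/∂y = 2(y - t) = 2(1 - 4) = -6
∂y/∂h = w₂ = 1
∂h/∂z = 1 (ReLU derivative)
∂z/∂w₁ = x = 1

∂L/∂w₁ = -6 × 1 × 1 × 1 = -6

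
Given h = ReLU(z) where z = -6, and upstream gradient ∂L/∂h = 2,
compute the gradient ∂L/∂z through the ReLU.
∂L/∂z = 0

h = ReLU(-6) = 0
Since z < 0: ∂h/∂z = 0
∂L/∂z = ∂L/∂h · ∂h/∂z = 2 × 0 = 0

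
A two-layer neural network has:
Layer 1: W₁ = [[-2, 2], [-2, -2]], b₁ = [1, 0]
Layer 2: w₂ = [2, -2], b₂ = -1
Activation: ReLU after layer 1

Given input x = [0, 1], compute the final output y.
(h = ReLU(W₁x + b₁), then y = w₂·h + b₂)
y = 5

Layer 1 pre-activation: z₁ = [3, -2]
After ReLU: h = [3, 0]
Layer 2 output: y = 2×3 + -2×0 + -1 = 5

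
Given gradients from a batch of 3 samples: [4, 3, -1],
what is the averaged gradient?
Average gradient = 2

Average = (1/3)(4 + 3 + -1) = 6/3 = 2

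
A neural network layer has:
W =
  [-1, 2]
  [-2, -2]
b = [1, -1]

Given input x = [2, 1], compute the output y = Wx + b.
y = [1, -7]

Wx = [-1×2 + 2×1, -2×2 + -2×1]
   = [0, -6]
y = Wx + b = [0 + 1, -6 + -1] = [1, -7]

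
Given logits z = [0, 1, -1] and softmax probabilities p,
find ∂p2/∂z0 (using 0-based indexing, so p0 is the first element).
∂p2/∂z0 = -0.02203

p = softmax(z) = [0.2447, 0.6652, 0.09003]
p2 = 0.09003, p0 = 0.2447

∂p2/∂z0 = -p2 × p0 = -0.09003 × 0.2447 = -0.02203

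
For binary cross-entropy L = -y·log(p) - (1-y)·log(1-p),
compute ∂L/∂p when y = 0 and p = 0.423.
∂L/∂p = 1.733

∂L/∂p = -y/p + (1-y)/(1-p) = 0 + 1/0.577 = 1.733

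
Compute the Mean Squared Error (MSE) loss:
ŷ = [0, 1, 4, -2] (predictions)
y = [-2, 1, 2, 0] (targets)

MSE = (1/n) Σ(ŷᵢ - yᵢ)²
MSE = 3

MSE = (1/4)((0--2)² + (1-1)² + (4-2)² + (-2-0)²) = (1/4)(4 + 0 + 4 + 4) = 3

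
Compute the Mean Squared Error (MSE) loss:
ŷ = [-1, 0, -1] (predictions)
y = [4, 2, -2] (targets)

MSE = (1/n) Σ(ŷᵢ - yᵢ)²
MSE = 10

MSE = (1/3)((-1-4)² + (0-2)² + (-1--2)²) = (1/3)(25 + 4 + 1) = 10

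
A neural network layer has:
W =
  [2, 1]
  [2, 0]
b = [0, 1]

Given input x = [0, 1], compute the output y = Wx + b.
y = [1, 1]

Wx = [2×0 + 1×1, 2×0 + 0×1]
   = [1, 0]
y = Wx + b = [1 + 0, 0 + 1] = [1, 1]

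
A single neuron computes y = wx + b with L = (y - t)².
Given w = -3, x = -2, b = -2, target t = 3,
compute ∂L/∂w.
∂L/∂w = -4

y = wx + b = (-3)(-2) + -2 = 4
∂L/∂y = 2(y - t) = 2(4 - 3) = 2
∂y/∂w = x = -2
∂L/∂w = ∂L/∂y · ∂y/∂w = 2 × -2 = -4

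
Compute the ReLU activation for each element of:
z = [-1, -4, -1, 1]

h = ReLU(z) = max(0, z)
h = [0, 0, 0, 1]

ReLU applied element-wise: max(0,-1)=0, max(0,-4)=0, max(0,-1)=0, max(0,1)=1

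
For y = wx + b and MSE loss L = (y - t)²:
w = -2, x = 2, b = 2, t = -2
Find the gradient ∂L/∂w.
∂L/∂w = 0

y = wx + b = (-2)(2) + 2 = -2
∂L/∂y = 2(y - t) = 2(-2 - -2) = 0
∂y/∂w = x = 2
∂L/∂w = ∂L/∂y · ∂y/∂w = 0 × 2 = 0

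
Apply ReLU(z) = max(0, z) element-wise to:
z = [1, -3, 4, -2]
h = [1, 0, 4, 0]

ReLU applied element-wise: max(0,1)=1, max(0,-3)=0, max(0,4)=4, max(0,-2)=0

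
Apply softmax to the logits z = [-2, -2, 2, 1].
p = [0.013, 0.013, 0.712, 0.2619]

exp(z) = [0.1353, 0.1353, 7.389, 2.718]
Sum = 10.38
p = [0.013, 0.013, 0.712, 0.2619]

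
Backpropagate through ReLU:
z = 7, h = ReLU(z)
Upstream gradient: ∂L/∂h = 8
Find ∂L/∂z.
∂L/∂z = 8

h = ReLU(7) = 7
Since z > 0: ∂h/∂z = 1
∂L/∂z = ∂L/∂h · ∂h/∂z = 8 × 1 = 8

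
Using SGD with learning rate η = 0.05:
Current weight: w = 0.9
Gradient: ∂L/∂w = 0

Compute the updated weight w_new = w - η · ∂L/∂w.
w_new = 0.9

w_new = w - η·∂L/∂w = 0.9 - 0.05×(0) = 0.9 - (0) = 0.9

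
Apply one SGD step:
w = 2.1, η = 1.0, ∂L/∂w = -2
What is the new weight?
w_new = 4.1

w_new = w - η·∂L/∂w = 2.1 - 1.0×(-2) = 2.1 - (-2) = 4.1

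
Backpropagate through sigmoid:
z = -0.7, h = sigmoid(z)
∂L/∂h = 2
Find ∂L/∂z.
∂L/∂z = 0.4434

σ(-0.7) = 0.3318
σ'(-0.7) = σ(-0.7)(1 - σ(-0.7)) = 0.3318 × 0.6682 = 0.2217
∂L/∂z = ∂L/∂h · σ'(z) = 2 × 0.2217 = 0.4434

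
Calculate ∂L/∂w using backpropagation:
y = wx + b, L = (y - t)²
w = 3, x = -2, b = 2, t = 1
∂L/∂w = 20

y = wx + b = (3)(-2) + 2 = -4
∂L/∂y = 2(y - t) = 2(-4 - 1) = -10
∂y/∂w = x = -2
∂L/∂w = ∂L/∂y · ∂y/∂w = -10 × -2 = 20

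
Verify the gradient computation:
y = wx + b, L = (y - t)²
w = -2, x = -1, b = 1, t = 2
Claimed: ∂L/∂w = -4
Incorrect

y = (-2)(-1) + 1 = 3
∂L/∂y = 2(y - t) = 2(3 - 2) = 2
∂y/∂w = x = -1
∂L/∂w = 2 × -1 = -2

Claimed value: -4
Incorrect: The correct gradient is -2.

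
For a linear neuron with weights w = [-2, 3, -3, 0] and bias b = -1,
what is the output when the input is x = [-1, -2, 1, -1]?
y = -8

y = (-2)(-1) + (3)(-2) + (-3)(1) + (0)(-1) + -1 = -8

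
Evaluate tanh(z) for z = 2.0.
0.964

tanh(2.0) = (e^(2.0) - e^(-2.0))/(e^(2.0) + e^(-2.0)) = 0.964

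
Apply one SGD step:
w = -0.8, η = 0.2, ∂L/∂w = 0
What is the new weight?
w_new = -0.8

w_new = w - η·∂L/∂w = -0.8 - 0.2×(0) = -0.8 - (0) = -0.8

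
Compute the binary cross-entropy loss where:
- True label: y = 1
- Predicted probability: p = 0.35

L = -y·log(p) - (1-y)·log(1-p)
L = 1.05

L = -1·log(0.35) - 0·log(0.65) = -log(0.35) = 1.05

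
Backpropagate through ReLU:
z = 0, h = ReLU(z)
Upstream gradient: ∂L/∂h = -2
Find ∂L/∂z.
∂L/∂z = 0

h = ReLU(0) = 0
At z = 0: ∂h/∂z = 0 (by convention)
∂L/∂z = ∂L/∂h · ∂h/∂z = -2 × 0 = 0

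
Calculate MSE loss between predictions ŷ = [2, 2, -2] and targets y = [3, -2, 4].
MSE = 17.67

MSE = (1/3)((2-3)² + (2--2)² + (-2-4)²) = (1/3)(1 + 16 + 36) = 17.67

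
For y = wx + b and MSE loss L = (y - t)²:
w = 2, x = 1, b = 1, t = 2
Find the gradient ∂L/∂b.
∂L/∂b = 2

y = wx + b = (2)(1) + 1 = 3
∂L/∂y = 2(y - t) = 2(3 - 2) = 2
∂y/∂b = 1
∂L/∂b = ∂L/∂y · ∂y/∂b = 2 × 1 = 2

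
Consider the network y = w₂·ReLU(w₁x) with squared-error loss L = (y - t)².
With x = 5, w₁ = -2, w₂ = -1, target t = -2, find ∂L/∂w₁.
∂L/∂w₁ = 0

Forward pass:
z = w₁x = -2×5 = -10
h = ReLU(-10) = 0
y = w₂h = -1×0 = 0

Backward pass:
∂L/∂y = 2(y - t) = 2(0 - -2) = 4
∂y/∂h = w₂ = -1
∂h/∂z = 0 (ReLU derivative)
∂z/∂w₁ = x = 5

∂L/∂w₁ = 4 × -1 × 0 × 5 = 0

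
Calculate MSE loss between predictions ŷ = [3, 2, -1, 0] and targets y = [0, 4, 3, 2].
MSE = 8.25

MSE = (1/4)((3-0)² + (2-4)² + (-1-3)² + (0-2)²) = (1/4)(9 + 4 + 16 + 4) = 8.25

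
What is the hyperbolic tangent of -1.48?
-0.9015

tanh(-1.48) = (e^(-1.48) - e^(1.48))/(e^(-1.48) + e^(1.48)) = -0.9015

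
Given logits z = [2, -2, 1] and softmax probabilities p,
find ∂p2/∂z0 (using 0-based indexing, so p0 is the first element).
∂p2/∂z0 = -0.1915

p = softmax(z) = [0.7214, 0.01321, 0.2654]
p2 = 0.2654, p0 = 0.7214

∂p2/∂z0 = -p2 × p0 = -0.2654 × 0.7214 = -0.1915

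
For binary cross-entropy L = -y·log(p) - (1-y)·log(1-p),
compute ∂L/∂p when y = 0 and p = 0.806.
∂L/∂p = 5.155

∂L/∂p = -y/p + (1-y)/(1-p) = 0 + 1/0.194 = 5.155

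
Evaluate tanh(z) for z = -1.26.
-0.8511

tanh(-1.26) = (e^(-1.26) - e^(1.26))/(e^(-1.26) + e^(1.26)) = -0.8511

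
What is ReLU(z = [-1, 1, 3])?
h = [0, 1, 3]

ReLU applied element-wise: max(0,-1)=0, max(0,1)=1, max(0,3)=3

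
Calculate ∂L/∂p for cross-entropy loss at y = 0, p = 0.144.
∂L/∂p = 1.168

∂L/∂p = -y/p + (1-y)/(1-p) = 0 + 1/0.856 = 1.168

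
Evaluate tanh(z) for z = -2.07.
-0.9687

tanh(-2.07) = (e^(-2.07) - e^(2.07))/(e^(-2.07) + e^(2.07)) = -0.9687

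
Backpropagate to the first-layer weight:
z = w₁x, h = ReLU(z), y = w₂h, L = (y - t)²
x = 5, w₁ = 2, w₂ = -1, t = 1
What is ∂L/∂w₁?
∂L/∂w₁ = 110

Forward pass:
z = w₁x = 2×5 = 10
h = ReLU(10) = 10
y = w₂h = -1×10 = -10

Backward pass:
∂L/∂y = 2(y - t) = 2(-10 - 1) = -22
∂y/∂h = w₂ = -1
∂h/∂z = 1 (ReLU derivative)
∂z/∂w₁ = x = 5

∂L/∂w₁ = -22 × -1 × 1 × 5 = 110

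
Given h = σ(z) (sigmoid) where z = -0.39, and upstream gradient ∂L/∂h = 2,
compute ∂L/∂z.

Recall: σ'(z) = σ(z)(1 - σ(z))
∂L/∂z = 0.4815

σ(-0.39) = 0.4037
σ'(-0.39) = σ(-0.39)(1 - σ(-0.39)) = 0.4037 × 0.5963 = 0.2407
∂L/∂z = ∂L/∂h · σ'(z) = 2 × 0.2407 = 0.4815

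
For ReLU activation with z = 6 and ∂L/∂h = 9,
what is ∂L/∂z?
∂L/∂z = 9

h = ReLU(6) = 6
Since z > 0: ∂h/∂z = 1
∂L/∂z = ∂L/∂h · ∂h/∂z = 9 × 1 = 9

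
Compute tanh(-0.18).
-0.1781

tanh(-0.18) = (e^(-0.18) - e^(0.18))/(e^(-0.18) + e^(0.18)) = -0.1781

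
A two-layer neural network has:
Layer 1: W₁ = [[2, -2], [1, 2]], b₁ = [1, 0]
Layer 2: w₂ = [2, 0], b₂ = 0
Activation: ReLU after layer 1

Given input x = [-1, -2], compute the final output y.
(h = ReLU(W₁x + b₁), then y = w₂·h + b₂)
y = 6

Layer 1 pre-activation: z₁ = [3, -5]
After ReLU: h = [3, 0]
Layer 2 output: y = 2×3 + 0×0 + 0 = 6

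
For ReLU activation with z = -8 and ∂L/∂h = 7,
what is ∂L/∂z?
∂L/∂z = 0

h = ReLU(-8) = 0
Since z < 0: ∂h/∂z = 0
∂L/∂z = ∂L/∂h · ∂h/∂z = 7 × 0 = 0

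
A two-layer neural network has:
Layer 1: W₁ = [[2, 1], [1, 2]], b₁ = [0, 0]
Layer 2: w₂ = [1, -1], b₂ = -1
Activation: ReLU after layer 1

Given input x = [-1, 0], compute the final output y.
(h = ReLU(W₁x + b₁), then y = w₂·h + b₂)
y = -1

Layer 1 pre-activation: z₁ = [-2, -1]
After ReLU: h = [0, 0]
Layer 2 output: y = 1×0 + -1×0 + -1 = -1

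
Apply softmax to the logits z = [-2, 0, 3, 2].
p = [0.0047, 0.035, 0.702, 0.2583]

exp(z) = [0.1353, 1, 20.09, 7.389]
Sum = 28.61
p = [0.0047, 0.035, 0.702, 0.2583]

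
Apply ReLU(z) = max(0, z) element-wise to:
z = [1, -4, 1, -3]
h = [1, 0, 1, 0]

ReLU applied element-wise: max(0,1)=1, max(0,-4)=0, max(0,1)=1, max(0,-3)=0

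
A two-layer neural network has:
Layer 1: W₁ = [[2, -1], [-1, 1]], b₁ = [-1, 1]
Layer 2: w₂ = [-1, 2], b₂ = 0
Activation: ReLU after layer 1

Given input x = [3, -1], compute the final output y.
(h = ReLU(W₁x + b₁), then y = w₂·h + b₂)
y = -6

Layer 1 pre-activation: z₁ = [6, -3]
After ReLU: h = [6, 0]
Layer 2 output: y = -1×6 + 2×0 + 0 = -6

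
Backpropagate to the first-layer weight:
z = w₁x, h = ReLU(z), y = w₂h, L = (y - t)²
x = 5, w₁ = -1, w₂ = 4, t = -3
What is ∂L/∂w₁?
∂L/∂w₁ = 0

Forward pass:
z = w₁x = -1×5 = -5
h = ReLU(-5) = 0
y = w₂h = 4×0 = 0

Backward pass:
∂L/∂y = 2(y - t) = 2(0 - -3) = 6
∂y/∂h = w₂ = 4
∂h/∂z = 0 (ReLU derivative)
∂z/∂w₁ = x = 5

∂L/∂w₁ = 6 × 4 × 0 × 5 = 0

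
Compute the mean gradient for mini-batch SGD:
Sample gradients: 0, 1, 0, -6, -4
Average gradient = -1.8

Average = (1/5)(0 + 1 + 0 + -6 + -4) = -9/5 = -1.8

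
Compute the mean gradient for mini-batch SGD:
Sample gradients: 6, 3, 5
Average gradient = 4.667

Average = (1/3)(6 + 3 + 5) = 14/3 = 4.667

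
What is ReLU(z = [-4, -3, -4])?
h = [0, 0, 0]

ReLU applied element-wise: max(0,-4)=0, max(0,-3)=0, max(0,-4)=0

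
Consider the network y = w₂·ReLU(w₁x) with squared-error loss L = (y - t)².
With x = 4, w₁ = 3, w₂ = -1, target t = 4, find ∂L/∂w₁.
∂L/∂w₁ = 128

Forward pass:
z = w₁x = 3×4 = 12
h = ReLU(12) = 12
y = w₂h = -1×12 = -12

Backward pass:
∂L/∂y = 2(y - t) = 2(-12 - 4) = -32
∂y/∂h = w₂ = -1
∂h/∂z = 1 (ReLU derivative)
∂z/∂w₁ = x = 4

∂L/∂w₁ = -32 × -1 × 1 × 4 = 128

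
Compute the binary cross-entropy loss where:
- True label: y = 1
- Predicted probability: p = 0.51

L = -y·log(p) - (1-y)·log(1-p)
L = 0.6733

L = -1·log(0.51) - 0·log(0.49) = -log(0.51) = 0.6733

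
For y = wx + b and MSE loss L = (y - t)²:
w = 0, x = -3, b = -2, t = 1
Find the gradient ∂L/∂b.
∂L/∂b = -6

y = wx + b = (0)(-3) + -2 = -2
∂L/∂y = 2(y - t) = 2(-2 - 1) = -6
∂y/∂b = 1
∂L/∂b = ∂L/∂y · ∂y/∂b = -6 × 1 = -6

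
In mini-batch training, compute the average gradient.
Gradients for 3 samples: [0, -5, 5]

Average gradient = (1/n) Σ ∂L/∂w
Average gradient = 0

Average = (1/3)(0 + -5 + 5) = 0/3 = 0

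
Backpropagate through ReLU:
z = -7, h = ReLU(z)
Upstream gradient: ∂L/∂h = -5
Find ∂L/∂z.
∂L/∂z = 0

h = ReLU(-7) = 0
Since z < 0: ∂h/∂z = 0
∂L/∂z = ∂L/∂h · ∂h/∂z = -5 × 0 = 0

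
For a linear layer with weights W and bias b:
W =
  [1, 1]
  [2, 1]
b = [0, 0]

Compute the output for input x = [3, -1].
y = [2, 5]

Wx = [1×3 + 1×-1, 2×3 + 1×-1]
   = [2, 5]
y = Wx + b = [2 + 0, 5 + 0] = [2, 5]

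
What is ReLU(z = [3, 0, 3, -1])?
h = [3, 0, 3, 0]

ReLU applied element-wise: max(0,3)=3, max(0,0)=0, max(0,3)=3, max(0,-1)=0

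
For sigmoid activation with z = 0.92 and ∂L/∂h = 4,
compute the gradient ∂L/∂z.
∂L/∂z = 0.815

σ(0.92) = 0.715
σ'(0.92) = σ(0.92)(1 - σ(0.92)) = 0.715 × 0.285 = 0.2038
∂L/∂z = ∂L/∂h · σ'(z) = 4 × 0.2038 = 0.815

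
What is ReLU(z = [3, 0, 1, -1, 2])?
h = [3, 0, 1, 0, 2]

ReLU applied element-wise: max(0,3)=3, max(0,0)=0, max(0,1)=1, max(0,-1)=0, max(0,2)=2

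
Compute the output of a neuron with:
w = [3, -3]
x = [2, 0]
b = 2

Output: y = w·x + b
y = 8

y = (3)(2) + (-3)(0) + 2 = 8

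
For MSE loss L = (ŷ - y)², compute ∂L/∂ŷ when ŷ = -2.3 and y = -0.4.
∂L/∂ŷ = -3.8

∂L/∂ŷ = 2(ŷ - y) = 2(-2.3 - -0.4) = 2(-1.9) = -3.8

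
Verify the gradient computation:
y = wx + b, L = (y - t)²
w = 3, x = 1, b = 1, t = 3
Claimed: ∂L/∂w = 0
Incorrect

y = (3)(1) + 1 = 4
∂L/∂y = 2(y - t) = 2(4 - 3) = 2
∂y/∂w = x = 1
∂L/∂w = 2 × 1 = 2

Claimed value: 0
Incorrect: The correct gradient is 2.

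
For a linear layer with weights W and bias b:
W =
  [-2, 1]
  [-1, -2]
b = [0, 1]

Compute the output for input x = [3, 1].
y = [-5, -4]

Wx = [-2×3 + 1×1, -1×3 + -2×1]
   = [-5, -5]
y = Wx + b = [-5 + 0, -5 + 1] = [-5, -4]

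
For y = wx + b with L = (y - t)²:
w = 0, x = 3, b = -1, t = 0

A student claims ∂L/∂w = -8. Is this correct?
Incorrect

y = (0)(3) + -1 = -1
∂L/∂y = 2(y - t) = 2(-1 - 0) = -2
∂y/∂w = x = 3
∂L/∂w = -2 × 3 = -6

Claimed value: -8
Incorrect: The correct gradient is -6.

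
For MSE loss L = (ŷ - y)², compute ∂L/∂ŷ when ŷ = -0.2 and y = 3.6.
∂L/∂ŷ = -7.6

∂L/∂ŷ = 2(ŷ - y) = 2(-0.2 - 3.6) = 2(-3.8) = -7.6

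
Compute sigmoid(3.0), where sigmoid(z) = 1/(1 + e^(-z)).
0.9526

sigmoid(3.0) = 1/(1 + e^(-3.0)) = 1/(1 + 0.04979) = 0.9526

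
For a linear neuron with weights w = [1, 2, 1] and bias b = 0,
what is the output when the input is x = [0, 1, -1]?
y = 1

y = (1)(0) + (2)(1) + (1)(-1) + 0 = 1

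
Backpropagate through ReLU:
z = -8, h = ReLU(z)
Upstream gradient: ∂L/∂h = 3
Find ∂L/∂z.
∂L/∂z = 0

h = ReLU(-8) = 0
Since z < 0: ∂h/∂z = 0
∂L/∂z = ∂L/∂h · ∂h/∂z = 3 × 0 = 0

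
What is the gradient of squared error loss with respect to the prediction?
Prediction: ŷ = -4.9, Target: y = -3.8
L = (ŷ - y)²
∂L/∂ŷ = -2.2

∂L/∂ŷ = 2(ŷ - y) = 2(-4.9 - -3.8) = 2(-1.1) = -2.2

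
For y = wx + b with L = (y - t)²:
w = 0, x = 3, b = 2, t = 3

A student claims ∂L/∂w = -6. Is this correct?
Correct

y = (0)(3) + 2 = 2
∂L/∂y = 2(y - t) = 2(2 - 3) = -2
∂y/∂w = x = 3
∂L/∂w = -2 × 3 = -6

Claimed value: -6
Correct: The correct gradient is -6.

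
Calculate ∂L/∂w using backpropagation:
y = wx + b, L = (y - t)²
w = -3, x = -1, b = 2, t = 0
∂L/∂w = -10

y = wx + b = (-3)(-1) + 2 = 5
∂L/∂y = 2(y - t) = 2(5 - 0) = 10
∂y/∂w = x = -1
∂L/∂w = ∂L/∂y · ∂y/∂w = 10 × -1 = -10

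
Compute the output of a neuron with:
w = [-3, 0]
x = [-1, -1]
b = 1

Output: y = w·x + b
y = 4

y = (-3)(-1) + (0)(-1) + 1 = 4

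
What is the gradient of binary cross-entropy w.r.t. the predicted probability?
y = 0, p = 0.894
∂L/∂p = 9.434

∂L/∂p = -y/p + (1-y)/(1-p) = 0 + 1/0.106 = 9.434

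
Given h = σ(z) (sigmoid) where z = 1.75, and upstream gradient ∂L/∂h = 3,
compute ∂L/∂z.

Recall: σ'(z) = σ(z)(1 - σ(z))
∂L/∂z = 0.3784

σ(1.75) = 0.852
σ'(1.75) = σ(1.75)(1 - σ(1.75)) = 0.852 × 0.148 = 0.1261
∂L/∂z = ∂L/∂h · σ'(z) = 3 × 0.1261 = 0.3784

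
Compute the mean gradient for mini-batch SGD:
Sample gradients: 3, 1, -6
Average gradient = -0.6667

Average = (1/3)(3 + 1 + -6) = -2/3 = -0.6667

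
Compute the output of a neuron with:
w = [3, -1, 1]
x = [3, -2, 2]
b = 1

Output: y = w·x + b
y = 14

y = (3)(3) + (-1)(-2) + (1)(2) + 1 = 14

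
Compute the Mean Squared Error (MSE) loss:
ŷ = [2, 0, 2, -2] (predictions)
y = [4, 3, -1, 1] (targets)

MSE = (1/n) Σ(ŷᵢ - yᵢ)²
MSE = 7.75

MSE = (1/4)((2-4)² + (0-3)² + (2--1)² + (-2-1)²) = (1/4)(4 + 9 + 9 + 9) = 7.75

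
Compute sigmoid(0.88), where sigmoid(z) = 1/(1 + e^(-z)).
0.7068

sigmoid(0.88) = 1/(1 + e^(-0.88)) = 1/(1 + 0.4148) = 0.7068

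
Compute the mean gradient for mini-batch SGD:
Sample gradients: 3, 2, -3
Average gradient = 0.6667

Average = (1/3)(3 + 2 + -3) = 2/3 = 0.6667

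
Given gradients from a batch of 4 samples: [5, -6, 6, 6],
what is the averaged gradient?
Average gradient = 2.75

Average = (1/4)(5 + -6 + 6 + 6) = 11/4 = 2.75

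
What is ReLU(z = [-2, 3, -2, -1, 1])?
h = [0, 3, 0, 0, 1]

ReLU applied element-wise: max(0,-2)=0, max(0,3)=3, max(0,-2)=0, max(0,-1)=0, max(0,1)=1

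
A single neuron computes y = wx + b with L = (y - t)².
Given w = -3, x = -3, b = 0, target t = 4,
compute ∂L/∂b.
∂L/∂b = 10

y = wx + b = (-3)(-3) + 0 = 9
∂L/∂y = 2(y - t) = 2(9 - 4) = 10
∂y/∂b = 1
∂L/∂b = ∂L/∂y · ∂y/∂b = 10 × 1 = 10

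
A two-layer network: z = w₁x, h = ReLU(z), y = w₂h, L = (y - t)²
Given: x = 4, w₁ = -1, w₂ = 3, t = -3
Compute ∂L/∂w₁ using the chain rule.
∂L/∂w₁ = 0

Forward pass:
z = w₁x = -1×4 = -4
h = ReLU(-4) = 0
y = w₂h = 3×0 = 0

Backward pass:
∂L/∂y = 2(y - t) = 2(0 - -3) = 6
∂y/∂h = w₂ = 3
∂h/∂z = 0 (ReLU derivative)
∂z/∂w₁ = x = 4

∂L/∂w₁ = 6 × 3 × 0 × 4 = 0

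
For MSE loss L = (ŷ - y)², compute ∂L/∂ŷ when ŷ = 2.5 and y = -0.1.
∂L/∂ŷ = 5.2

∂L/∂ŷ = 2(ŷ - y) = 2(2.5 - -0.1) = 2(2.6) = 5.2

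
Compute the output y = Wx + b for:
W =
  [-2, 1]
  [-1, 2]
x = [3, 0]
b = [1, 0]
y = [-5, -3]

Wx = [-2×3 + 1×0, -1×3 + 2×0]
   = [-6, -3]
y = Wx + b = [-6 + 1, -3 + 0] = [-5, -3]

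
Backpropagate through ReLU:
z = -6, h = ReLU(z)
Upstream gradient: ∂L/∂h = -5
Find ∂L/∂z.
∂L/∂z = 0

h = ReLU(-6) = 0
Since z < 0: ∂h/∂z = 0
∂L/∂z = ∂L/∂h · ∂h/∂z = -5 × 0 = 0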